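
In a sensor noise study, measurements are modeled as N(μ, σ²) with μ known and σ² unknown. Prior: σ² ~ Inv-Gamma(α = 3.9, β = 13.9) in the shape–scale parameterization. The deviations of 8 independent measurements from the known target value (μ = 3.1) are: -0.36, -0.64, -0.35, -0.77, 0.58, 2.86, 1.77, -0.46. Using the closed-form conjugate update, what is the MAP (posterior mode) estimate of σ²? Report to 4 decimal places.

2.2986

With known mean μ and an Inverse-Gamma(α, β) prior on σ², the Normal likelihood is conjugate: posterior is Inv-Gamma(α + n/2, β + Σ(xᵢ−μ)²/2).
Σ(xᵢ−μ)² = (-0.36)² + (-0.64)² + (-0.35)² + (-0.77)² + (0.58)² + (2.86)² + (1.77)² + (-0.46)² = 13.1151.
Posterior: Inv-Gamma(3.9 + 8/2, 13.9 + 13.1151/2) = Inv-Gamma(7.90, 20.45755).
Mode = β/(α+1) = 20.45755/8.90 = 2.2986.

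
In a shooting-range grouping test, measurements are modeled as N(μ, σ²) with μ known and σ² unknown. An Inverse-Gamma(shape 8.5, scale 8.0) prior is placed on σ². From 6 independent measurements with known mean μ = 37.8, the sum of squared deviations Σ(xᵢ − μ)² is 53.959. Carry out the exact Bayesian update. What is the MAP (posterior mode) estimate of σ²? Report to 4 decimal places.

2.7984

With known mean μ and an Inverse-Gamma(α, β) prior on σ², the Normal likelihood is conjugate: posterior is Inv-Gamma(α + n/2, β + Σ(xᵢ−μ)²/2).
Posterior: Inv-Gamma(8.5 + 6/2, 8.0 + 53.959/2) = Inv-Gamma(11.50, 34.9795).
Mode = β/(α+1) = 34.9795/12.50 = 2.7984.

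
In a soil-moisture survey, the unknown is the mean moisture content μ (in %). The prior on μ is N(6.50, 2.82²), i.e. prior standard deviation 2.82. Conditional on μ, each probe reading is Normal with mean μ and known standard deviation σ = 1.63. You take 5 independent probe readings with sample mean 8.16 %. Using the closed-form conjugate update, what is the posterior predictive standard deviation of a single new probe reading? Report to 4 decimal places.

For Normal data with known variance σ², a Normal(μ₀, σ₀²) prior on μ is conjugate. Posterior precision = 1/σ₀² + n/σ²; posterior mean is the precision-weighted average of μ₀ and x̄.
σ₀² = 2.82² = 7.9524, σ² = 1.63² = 2.6569; σ² + n·σ₀² = 2.6569 + 5·7.9524 = 42.4189.
Posterior precision = 1/σ₀² + n/σ² = 1/7.9524 + 5/2.6569 = (σ² + n·σ₀²)/(σ₀²σ²) = 42.4189/(7.9524·2.6569); posterior variance σₙ² = σ₀²σ²/(σ² + n·σ₀²) = 7.9524·2.6569/42.4189 = 0.498097.
Predictive variance for one new observation = σₙ² + σ² = 7.9524·2.6569/42.4189 + 2.6569 = σ²·(σ₀² + 42.4189)/42.4189 = 2.6569·50.3713/42.4189 = 3.154997; SD = √(2.6569·50.3713/42.4189) = 1.7762.

1.7762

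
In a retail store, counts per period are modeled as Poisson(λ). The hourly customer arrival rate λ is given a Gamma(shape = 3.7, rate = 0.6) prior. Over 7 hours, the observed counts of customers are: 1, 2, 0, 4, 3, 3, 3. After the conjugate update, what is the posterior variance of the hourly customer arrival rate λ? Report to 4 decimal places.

With a Gamma(shape α, rate β) prior, the Poisson likelihood is conjugate: the posterior is Gamma(α + ΣXᵢ, β + n).
Sum of counts S = 16 over n = 7 hours.
Posterior: Gamma(α+S, β+n) = Gamma(3.7+16, 0.6+7) = Gamma(19.7, 7.6).
Var = α/β² = 19.7/7.6² = 0.3411.

0.3411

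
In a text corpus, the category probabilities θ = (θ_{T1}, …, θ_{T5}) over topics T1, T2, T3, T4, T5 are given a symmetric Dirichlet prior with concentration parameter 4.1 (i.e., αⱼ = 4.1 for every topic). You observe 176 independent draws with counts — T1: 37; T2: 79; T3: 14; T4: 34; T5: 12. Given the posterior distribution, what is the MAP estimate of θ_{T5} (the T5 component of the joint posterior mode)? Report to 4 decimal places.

The Dirichlet prior is conjugate to the Multinomial likelihood: each posterior αⱼ = prior αⱼ + observed count nⱼ.
Posterior concentration: (41.1, 83.1, 18.1, 38.1, 16.1), total = 196.5.
Joint mode component: (α_{T5}−1)/(Σα−K) = 15.1/191.5 = 0.0789.

0.0789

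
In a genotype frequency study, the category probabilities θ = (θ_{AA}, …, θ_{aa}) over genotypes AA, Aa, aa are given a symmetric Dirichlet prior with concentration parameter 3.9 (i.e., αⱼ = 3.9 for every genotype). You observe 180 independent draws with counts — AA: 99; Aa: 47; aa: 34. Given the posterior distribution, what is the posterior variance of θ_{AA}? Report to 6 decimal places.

The Dirichlet prior is conjugate to the Multinomial likelihood: each posterior αⱼ = prior αⱼ + observed count nⱼ.
Posterior concentration: (102.9, 50.9, 37.9), total = 191.7.
Var[θ_j] = α_j(Σα−α_j)/((Σα)²(Σα+1)) = 102.9·88.8/(191.7²·192.7) = 0.001290.

0.001290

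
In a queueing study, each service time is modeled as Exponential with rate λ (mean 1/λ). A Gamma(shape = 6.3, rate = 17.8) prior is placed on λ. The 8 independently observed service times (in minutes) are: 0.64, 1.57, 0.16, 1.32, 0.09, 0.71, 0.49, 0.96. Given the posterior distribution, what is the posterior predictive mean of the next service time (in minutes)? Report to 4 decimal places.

With a Gamma(shape α, rate β) prior on the exponential rate λ, the posterior after n observations with total T = Σxᵢ is Gamma(α+n, β+T).
Sum of observations T = 5.94 minutes; n = 8.
Posterior: Gamma(6.3+8, 17.8+5.94) = Gamma(14.3, 23.74).
The predictive distribution for the next observation is Lomax; its mean is β/(α−1) = 23.74/13.3 = 1.7850.

1.7850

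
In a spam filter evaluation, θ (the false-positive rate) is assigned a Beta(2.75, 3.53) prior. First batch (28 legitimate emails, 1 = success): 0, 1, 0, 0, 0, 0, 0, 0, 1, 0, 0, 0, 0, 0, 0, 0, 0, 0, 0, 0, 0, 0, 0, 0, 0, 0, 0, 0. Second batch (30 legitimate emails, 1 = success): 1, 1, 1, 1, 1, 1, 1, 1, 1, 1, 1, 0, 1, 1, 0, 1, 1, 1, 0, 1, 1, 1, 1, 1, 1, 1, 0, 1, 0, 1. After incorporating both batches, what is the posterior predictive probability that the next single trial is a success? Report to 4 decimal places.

The Beta prior is conjugate to a Binomial/Bernoulli likelihood; the update adds successes to α and failures to β.
After batch 1: Beta(2.75+2, 3.53+26) = Beta(4.75, 29.53).
After batch 2: Beta(4.75+25, 29.53+5) = Beta(29.75, 34.53).
For a single future Bernoulli trial, P(success | data) = α/(α+β) = 0.4628.

0.4628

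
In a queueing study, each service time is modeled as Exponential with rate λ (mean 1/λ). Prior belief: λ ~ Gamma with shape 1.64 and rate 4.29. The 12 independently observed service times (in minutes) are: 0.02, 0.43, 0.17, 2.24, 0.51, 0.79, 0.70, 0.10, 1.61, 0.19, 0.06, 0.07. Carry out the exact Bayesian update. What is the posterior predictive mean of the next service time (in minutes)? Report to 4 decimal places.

0.8845

With a Gamma(shape α, rate β) prior on the exponential rate λ, the posterior after n observations with total T = Σxᵢ is Gamma(α+n, β+T).
Sum of observations T = 6.89 minutes; n = 12.
Posterior: Gamma(1.64+12, 4.29+6.89) = Gamma(13.64, 11.18).
The predictive distribution for the next observation is Lomax; its mean is β/(α−1) = 11.18/12.64 = 0.8845.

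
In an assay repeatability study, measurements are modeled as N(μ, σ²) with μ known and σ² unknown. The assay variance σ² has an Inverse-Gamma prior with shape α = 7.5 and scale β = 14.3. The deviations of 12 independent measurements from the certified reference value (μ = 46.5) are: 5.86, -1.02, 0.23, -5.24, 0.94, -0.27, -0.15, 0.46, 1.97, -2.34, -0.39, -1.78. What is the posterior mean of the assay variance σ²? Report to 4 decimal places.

4.2143

With known mean μ and an Inverse-Gamma(α, β) prior on σ², the Normal likelihood is conjugate: posterior is Inv-Gamma(α + n/2, β + Σ(xᵢ−μ)²/2).
Σ(xᵢ−μ)² = (5.86)² + (-1.02)² + (0.23)² + (-5.24)² + (0.94)² + (-0.27)² + (-0.15)² + (0.46)² + (1.97)² + (-2.34)² + (-0.39)² + (-1.78)² = 76.7581.
Posterior: Inv-Gamma(7.5 + 12/2, 14.3 + 76.7581/2) = Inv-Gamma(13.50, 52.67905).
E[σ²|data] = β/(α−1) = 52.67905/12.50 = 4.2143.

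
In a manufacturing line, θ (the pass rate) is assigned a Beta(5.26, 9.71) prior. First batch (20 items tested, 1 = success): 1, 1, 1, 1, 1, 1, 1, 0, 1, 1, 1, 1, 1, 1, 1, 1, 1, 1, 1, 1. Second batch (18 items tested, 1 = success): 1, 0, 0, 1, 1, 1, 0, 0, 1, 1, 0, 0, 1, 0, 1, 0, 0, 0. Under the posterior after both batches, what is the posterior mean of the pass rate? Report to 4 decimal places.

0.6090

The Beta prior is conjugate to a Binomial/Bernoulli likelihood; the update adds successes to α and failures to β.
After batch 1: Beta(5.26+19, 9.71+1) = Beta(24.26, 10.71).
After batch 2: Beta(24.26+8, 10.71+10) = Beta(32.26, 20.71).
Posterior mean = α/(α+β) = 32.26/52.97 = 0.6090.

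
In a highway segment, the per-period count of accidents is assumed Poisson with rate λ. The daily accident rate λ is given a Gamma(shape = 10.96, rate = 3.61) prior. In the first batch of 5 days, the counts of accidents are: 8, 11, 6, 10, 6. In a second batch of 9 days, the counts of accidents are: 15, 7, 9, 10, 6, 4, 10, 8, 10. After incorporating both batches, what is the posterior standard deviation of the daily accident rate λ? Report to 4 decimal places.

With a Gamma(shape α, rate β) prior, the Poisson likelihood is conjugate: the posterior is Gamma(α + ΣXᵢ, β + n).
Batch 1: sum of counts S = 41 over n = 5 days.
After batch 1: Gamma(α+S, β+n) = Gamma(10.96+41, 3.61+5) = Gamma(51.96, 8.61).
Batch 2: sum of counts S = 79 over n = 9 days.
After batch 2: Gamma(α+S, β+n) = Gamma(51.96+79, 8.61+9) = Gamma(130.96, 17.61).
SD = √α/β = √130.96/17.61 = 0.6498.

0.6498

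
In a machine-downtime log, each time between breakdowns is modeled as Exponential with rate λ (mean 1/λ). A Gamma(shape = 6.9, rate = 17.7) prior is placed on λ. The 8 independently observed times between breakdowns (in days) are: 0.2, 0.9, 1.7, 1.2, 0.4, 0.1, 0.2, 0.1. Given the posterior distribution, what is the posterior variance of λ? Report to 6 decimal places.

0.029432

With a Gamma(shape α, rate β) prior on the exponential rate λ, the posterior after n observations with total T = Σxᵢ is Gamma(α+n, β+T).
Sum of observations T = 4.8 days; n = 8.
Posterior: Gamma(6.9+8, 17.7+4.8) = Gamma(14.9, 22.5).
Var = α/β² = 0.029432.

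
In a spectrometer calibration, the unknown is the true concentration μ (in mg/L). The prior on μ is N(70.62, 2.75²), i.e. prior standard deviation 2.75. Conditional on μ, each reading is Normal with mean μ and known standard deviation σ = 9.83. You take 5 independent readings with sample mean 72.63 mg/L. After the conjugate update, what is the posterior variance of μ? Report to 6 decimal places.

For Normal data with known variance σ², a Normal(μ₀, σ₀²) prior on μ is conjugate. Posterior precision = 1/σ₀² + n/σ²; posterior mean is the precision-weighted average of μ₀ and x̄.
σ₀² = 2.75² = 7.5625, σ² = 9.83² = 96.6289; σ² + n·σ₀² = 96.6289 + 5·7.5625 = 134.4414.
Posterior precision = 1/σ₀² + n/σ² = 1/7.5625 + 5/96.6289 = (σ² + n·σ₀²)/(σ₀²σ²) = 134.4414/(7.5625·96.6289); posterior variance σₙ² = σ₀²σ²/(σ² + n·σ₀²) = 7.5625·96.6289/134.4414 = 5.435499.

5.435499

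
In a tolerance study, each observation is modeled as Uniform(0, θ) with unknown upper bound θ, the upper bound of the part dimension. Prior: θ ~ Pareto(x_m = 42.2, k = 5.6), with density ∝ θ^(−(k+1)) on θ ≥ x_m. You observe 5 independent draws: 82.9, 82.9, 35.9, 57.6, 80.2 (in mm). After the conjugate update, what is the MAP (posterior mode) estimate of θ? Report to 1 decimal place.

82.9

A Pareto(scale x_m, shape k) prior on the upper bound θ of Uniform(0, θ) is conjugate: posterior is Pareto(max(x_m, max xᵢ), k + n).
Sample maximum = 82.9; prior scale x_m = 42.2 → posterior scale = max = 82.9.
Posterior shape = 5.6 + 5 = 10.6.
The Pareto density is decreasing on [x_m, ∞), so the mode is x_m = 82.9.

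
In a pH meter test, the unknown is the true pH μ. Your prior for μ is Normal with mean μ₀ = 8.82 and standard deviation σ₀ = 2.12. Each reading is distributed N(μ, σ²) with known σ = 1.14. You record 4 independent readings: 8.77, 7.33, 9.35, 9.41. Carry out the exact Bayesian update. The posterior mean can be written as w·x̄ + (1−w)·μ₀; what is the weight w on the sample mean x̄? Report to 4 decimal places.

0.9326

For Normal data with known variance σ², a Normal(μ₀, σ₀²) prior on μ is conjugate. Posterior precision = 1/σ₀² + n/σ²; posterior mean is the precision-weighted average of μ₀ and x̄.
σ₀² = 2.12² = 4.4944, σ² = 1.14² = 1.2996. Prior precision 1/σ₀² = 1/4.4944; data precision n/σ² = 4/1.2996.
w = (n/σ²)/(1/σ₀² + n/σ²) = n·σ₀²/(σ² + n·σ₀²) = 4·4.4944/(1.2996 + 4·4.4944) = 17.9776/19.2772 = 0.9326.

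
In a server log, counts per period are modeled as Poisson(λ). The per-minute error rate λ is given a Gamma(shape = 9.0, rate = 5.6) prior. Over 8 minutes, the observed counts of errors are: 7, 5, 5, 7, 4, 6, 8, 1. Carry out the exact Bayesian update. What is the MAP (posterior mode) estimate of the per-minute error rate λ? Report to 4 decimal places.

3.7500

With a Gamma(shape α, rate β) prior, the Poisson likelihood is conjugate: the posterior is Gamma(α + ΣXᵢ, β + n).
Sum of counts S = 43 over n = 8 minutes.
Posterior: Gamma(α+S, β+n) = Gamma(9.0+43, 5.6+8) = Gamma(52.0, 13.6).
Mode of Gamma(α,β) for α≥1 is (α−1)/β = 51.0/13.6 = 3.7500.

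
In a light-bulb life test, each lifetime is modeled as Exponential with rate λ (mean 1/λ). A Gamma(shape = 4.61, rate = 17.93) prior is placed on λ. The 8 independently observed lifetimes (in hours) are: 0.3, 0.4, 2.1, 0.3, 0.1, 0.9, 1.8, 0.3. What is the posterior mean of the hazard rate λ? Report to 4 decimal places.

With a Gamma(shape α, rate β) prior on the exponential rate λ, the posterior after n observations with total T = Σxᵢ is Gamma(α+n, β+T).
Sum of observations T = 6.2 hours; n = 8.
Posterior: Gamma(4.61+8, 17.93+6.2) = Gamma(12.61, 24.13).
Posterior mean of λ = α/β = 12.61/24.13 = 0.5226.

0.5226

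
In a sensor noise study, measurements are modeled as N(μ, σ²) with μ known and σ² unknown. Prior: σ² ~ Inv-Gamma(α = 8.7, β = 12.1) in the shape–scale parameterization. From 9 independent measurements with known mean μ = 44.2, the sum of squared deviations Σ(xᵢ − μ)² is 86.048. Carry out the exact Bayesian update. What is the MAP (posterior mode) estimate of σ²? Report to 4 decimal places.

3.8820

With known mean μ and an Inverse-Gamma(α, β) prior on σ², the Normal likelihood is conjugate: posterior is Inv-Gamma(α + n/2, β + Σ(xᵢ−μ)²/2).
Posterior: Inv-Gamma(8.7 + 9/2, 12.1 + 86.048/2) = Inv-Gamma(13.20, 55.1240).
Mode = β/(α+1) = 55.1240/14.20 = 3.8820.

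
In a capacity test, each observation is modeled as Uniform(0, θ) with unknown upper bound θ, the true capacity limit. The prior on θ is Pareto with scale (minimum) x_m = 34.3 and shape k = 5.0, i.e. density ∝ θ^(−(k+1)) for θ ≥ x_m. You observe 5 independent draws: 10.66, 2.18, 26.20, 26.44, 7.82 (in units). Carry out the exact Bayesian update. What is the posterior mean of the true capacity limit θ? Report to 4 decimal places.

38.1111

A Pareto(scale x_m, shape k) prior on the upper bound θ of Uniform(0, θ) is conjugate: posterior is Pareto(max(x_m, max xᵢ), k + n).
Sample maximum = 26.44; prior scale x_m = 34.3 → posterior scale = max = 34.30.
Posterior shape = 5.0 + 5 = 10.0.
E[θ|data] = k·x_m/(k−1) = 10.0·34.30/9.0 = 38.1111.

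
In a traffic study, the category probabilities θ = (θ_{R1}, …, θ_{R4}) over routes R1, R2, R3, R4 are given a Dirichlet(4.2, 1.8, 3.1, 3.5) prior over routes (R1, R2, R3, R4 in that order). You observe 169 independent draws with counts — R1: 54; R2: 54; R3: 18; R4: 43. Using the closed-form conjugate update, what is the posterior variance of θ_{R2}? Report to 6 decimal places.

The Dirichlet prior is conjugate to the Multinomial likelihood: each posterior αⱼ = prior αⱼ + observed count nⱼ.
Posterior concentration: (58.2, 55.8, 21.1, 46.5), total = 181.6.
Var[θ_j] = α_j(Σα−α_j)/((Σα)²(Σα+1)) = 55.8·125.8/(181.6²·182.6) = 0.001166.

0.001166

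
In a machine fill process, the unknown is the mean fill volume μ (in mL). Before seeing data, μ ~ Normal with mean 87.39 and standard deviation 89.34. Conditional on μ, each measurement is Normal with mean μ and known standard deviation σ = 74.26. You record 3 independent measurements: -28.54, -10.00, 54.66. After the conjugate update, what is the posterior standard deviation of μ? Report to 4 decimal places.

For Normal data with known variance σ², a Normal(μ₀, σ₀²) prior on μ is conjugate. Posterior precision = 1/σ₀² + n/σ²; posterior mean is the precision-weighted average of μ₀ and x̄.
σ₀² = 89.34² = 7981.6356, σ² = 74.26² = 5514.5476; σ² + n·σ₀² = 5514.5476 + 3·7981.6356 = 29459.4544.
Posterior precision = 1/σ₀² + n/σ² = 1/7981.6356 + 3/5514.5476 = (σ² + n·σ₀²)/(σ₀²σ²) = 29459.4544/(7981.6356·5514.5476); posterior variance σₙ² = σ₀²σ²/(σ² + n·σ₀²) = 7981.6356·5514.5476/29459.4544 = 1494.091128.
Posterior SD = √σₙ² = √(7981.6356·5514.5476/29459.4544) = 38.6535.

38.6535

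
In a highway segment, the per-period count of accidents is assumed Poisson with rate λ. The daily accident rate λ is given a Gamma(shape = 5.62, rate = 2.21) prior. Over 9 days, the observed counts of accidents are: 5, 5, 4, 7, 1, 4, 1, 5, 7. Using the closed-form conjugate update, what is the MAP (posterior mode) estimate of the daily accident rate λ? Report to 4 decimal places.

3.8912

With a Gamma(shape α, rate β) prior, the Poisson likelihood is conjugate: the posterior is Gamma(α + ΣXᵢ, β + n).
Sum of counts S = 39 over n = 9 days.
Posterior: Gamma(α+S, β+n) = Gamma(5.62+39, 2.21+9) = Gamma(44.62, 11.21).
Mode of Gamma(α,β) for α≥1 is (α−1)/β = 43.62/11.21 = 3.8912.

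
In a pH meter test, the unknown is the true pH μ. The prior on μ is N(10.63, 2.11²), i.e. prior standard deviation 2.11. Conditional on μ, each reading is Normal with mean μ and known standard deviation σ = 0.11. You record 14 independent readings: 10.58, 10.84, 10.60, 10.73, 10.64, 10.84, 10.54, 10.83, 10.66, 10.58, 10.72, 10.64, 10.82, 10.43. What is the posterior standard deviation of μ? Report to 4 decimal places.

0.0294

For Normal data with known variance σ², a Normal(μ₀, σ₀²) prior on μ is conjugate. Posterior precision = 1/σ₀² + n/σ²; posterior mean is the precision-weighted average of μ₀ and x̄.
σ₀² = 2.11² = 4.4521, σ² = 0.11² = 0.0121; σ² + n·σ₀² = 0.0121 + 14·4.4521 = 62.3415.
Posterior precision = 1/σ₀² + n/σ² = 1/4.4521 + 14/0.0121 = (σ² + n·σ₀²)/(σ₀²σ²) = 62.3415/(4.4521·0.0121); posterior variance σₙ² = σ₀²σ²/(σ² + n·σ₀²) = 4.4521·0.0121/62.3415 = 0.000864.
Posterior SD = √σₙ² = √(4.4521·0.0121/62.3415) = 0.0294.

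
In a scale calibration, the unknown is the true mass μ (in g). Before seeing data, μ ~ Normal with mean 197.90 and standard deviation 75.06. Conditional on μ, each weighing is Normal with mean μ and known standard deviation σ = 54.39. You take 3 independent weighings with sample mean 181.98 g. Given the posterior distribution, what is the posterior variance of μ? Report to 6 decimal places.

839.208371

For Normal data with known variance σ², a Normal(μ₀, σ₀²) prior on μ is conjugate. Posterior precision = 1/σ₀² + n/σ²; posterior mean is the precision-weighted average of μ₀ and x̄.
σ₀² = 75.06² = 5634.0036, σ² = 54.39² = 2958.2721; σ² + n·σ₀² = 2958.2721 + 3·5634.0036 = 19860.2829.
Posterior precision = 1/σ₀² + n/σ² = 1/5634.0036 + 3/2958.2721 = (σ² + n·σ₀²)/(σ₀²σ²) = 19860.2829/(5634.0036·2958.2721); posterior variance σₙ² = σ₀²σ²/(σ² + n·σ₀²) = 5634.0036·2958.2721/19860.2829 = 839.208371.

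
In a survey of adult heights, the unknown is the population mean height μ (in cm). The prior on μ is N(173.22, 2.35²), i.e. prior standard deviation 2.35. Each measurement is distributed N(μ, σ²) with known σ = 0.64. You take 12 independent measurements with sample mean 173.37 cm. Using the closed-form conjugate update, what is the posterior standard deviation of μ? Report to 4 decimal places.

0.1842

For Normal data with known variance σ², a Normal(μ₀, σ₀²) prior on μ is conjugate. Posterior precision = 1/σ₀² + n/σ²; posterior mean is the precision-weighted average of μ₀ and x̄.
σ₀² = 2.35² = 5.5225, σ² = 0.64² = 0.4096; σ² + n·σ₀² = 0.4096 + 12·5.5225 = 66.6796.
Posterior precision = 1/σ₀² + n/σ² = 1/5.5225 + 12/0.4096 = (σ² + n·σ₀²)/(σ₀²σ²) = 66.6796/(5.5225·0.4096); posterior variance σₙ² = σ₀²σ²/(σ² + n·σ₀²) = 5.5225·0.4096/66.6796 = 0.033924.
Posterior SD = √σₙ² = √(5.5225·0.4096/66.6796) = 0.1842.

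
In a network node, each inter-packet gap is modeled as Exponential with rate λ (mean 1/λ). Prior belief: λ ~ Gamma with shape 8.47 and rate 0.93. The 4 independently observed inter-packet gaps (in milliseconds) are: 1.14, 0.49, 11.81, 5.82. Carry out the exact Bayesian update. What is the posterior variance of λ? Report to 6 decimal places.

0.030591

With a Gamma(shape α, rate β) prior on the exponential rate λ, the posterior after n observations with total T = Σxᵢ is Gamma(α+n, β+T).
Sum of observations T = 19.26 milliseconds; n = 4.
Posterior: Gamma(8.47+4, 0.93+19.26) = Gamma(12.47, 20.19).
Var = α/β² = 0.030591.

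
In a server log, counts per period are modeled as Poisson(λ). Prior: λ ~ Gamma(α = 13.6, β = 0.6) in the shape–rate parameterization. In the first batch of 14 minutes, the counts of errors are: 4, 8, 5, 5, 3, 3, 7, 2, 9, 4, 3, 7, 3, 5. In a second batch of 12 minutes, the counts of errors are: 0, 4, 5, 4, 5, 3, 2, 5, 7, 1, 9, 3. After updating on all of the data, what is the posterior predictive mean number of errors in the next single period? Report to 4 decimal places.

With a Gamma(shape α, rate β) prior, the Poisson likelihood is conjugate: the posterior is Gamma(α + ΣXᵢ, β + n).
Batch 1: sum of counts S = 68 over n = 14 minutes.
After batch 1: Gamma(α+S, β+n) = Gamma(13.6+68, 0.6+14) = Gamma(81.6, 14.6).
Batch 2: sum of counts S = 48 over n = 12 minutes.
After batch 2: Gamma(α+S, β+n) = Gamma(81.6+48, 14.6+12) = Gamma(129.6, 26.6).
The predictive distribution for one future period is NegBinom with mean α/β = 4.8722.

4.8722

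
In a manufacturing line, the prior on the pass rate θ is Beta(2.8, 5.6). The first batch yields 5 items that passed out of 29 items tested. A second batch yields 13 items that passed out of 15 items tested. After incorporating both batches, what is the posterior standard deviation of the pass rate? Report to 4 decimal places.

0.0670

The Beta prior is conjugate to a Binomial/Bernoulli likelihood; the update adds successes to α and failures to β.
After batch 1: Beta(2.8+5, 5.6+24) = Beta(7.8, 29.6).
After batch 2: Beta(7.8+13, 29.6+2) = Beta(20.8, 31.6).
Var = αβ/((α+β)²(α+β+1)) = 20.8·31.6/(52.4²·53.4) = 0.00448277; SD = √0.00448277 = 0.0670.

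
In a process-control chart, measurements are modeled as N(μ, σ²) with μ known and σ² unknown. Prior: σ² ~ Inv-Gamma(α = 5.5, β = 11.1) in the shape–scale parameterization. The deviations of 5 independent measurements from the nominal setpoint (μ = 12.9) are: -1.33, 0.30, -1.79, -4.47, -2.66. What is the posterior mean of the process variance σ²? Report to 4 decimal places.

With known mean μ and an Inverse-Gamma(α, β) prior on σ², the Normal likelihood is conjugate: posterior is Inv-Gamma(α + n/2, β + Σ(xᵢ−μ)²/2).
Σ(xᵢ−μ)² = (-1.33)² + (0.30)² + (-1.79)² + (-4.47)² + (-2.66)² = 32.1195.
Posterior: Inv-Gamma(5.5 + 5/2, 11.1 + 32.1195/2) = Inv-Gamma(8.00, 27.15975).
E[σ²|data] = β/(α−1) = 27.15975/7.00 = 3.8800.

3.8800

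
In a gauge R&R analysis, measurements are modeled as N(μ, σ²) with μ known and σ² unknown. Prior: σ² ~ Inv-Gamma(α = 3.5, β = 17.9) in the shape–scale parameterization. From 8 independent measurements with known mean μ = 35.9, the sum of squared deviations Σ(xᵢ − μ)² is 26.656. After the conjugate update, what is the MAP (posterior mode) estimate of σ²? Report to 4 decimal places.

With known mean μ and an Inverse-Gamma(α, β) prior on σ², the Normal likelihood is conjugate: posterior is Inv-Gamma(α + n/2, β + Σ(xᵢ−μ)²/2).
Posterior: Inv-Gamma(3.5 + 8/2, 17.9 + 26.656/2) = Inv-Gamma(7.50, 31.2280).
Mode = β/(α+1) = 31.2280/8.50 = 3.6739.

3.6739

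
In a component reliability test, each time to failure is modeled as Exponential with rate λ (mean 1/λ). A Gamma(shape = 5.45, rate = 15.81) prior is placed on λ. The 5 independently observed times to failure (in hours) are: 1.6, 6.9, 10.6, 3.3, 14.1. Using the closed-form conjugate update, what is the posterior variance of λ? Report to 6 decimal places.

With a Gamma(shape α, rate β) prior on the exponential rate λ, the posterior after n observations with total T = Σxᵢ is Gamma(α+n, β+T).
Sum of observations T = 36.5 hours; n = 5.
Posterior: Gamma(5.45+5, 15.81+36.5) = Gamma(10.45, 52.31).
Var = α/β² = 0.003819.

0.003819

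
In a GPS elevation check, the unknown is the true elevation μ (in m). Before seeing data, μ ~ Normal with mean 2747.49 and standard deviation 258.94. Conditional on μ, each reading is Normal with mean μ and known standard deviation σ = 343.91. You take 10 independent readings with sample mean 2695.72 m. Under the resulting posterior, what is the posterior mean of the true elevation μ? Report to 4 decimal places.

For Normal data with known variance σ², a Normal(μ₀, σ₀²) prior on μ is conjugate. Posterior precision = 1/σ₀² + n/σ²; posterior mean is the precision-weighted average of μ₀ and x̄.
n·x̄ = 10·2695.72 = 26957.2.
σ₀² = 258.94² = 67049.9236, σ² = 343.91² = 118274.0881; σ² + n·σ₀² = 118274.0881 + 10·67049.9236 = 788773.3241.
Posterior mean = (μ₀/σ₀² + n·x̄/σ²)/(1/σ₀² + n/σ²) = (σ²·μ₀ + σ₀²·n·x̄)/(σ² + n·σ₀²) = (118274.0881·2747.49 + 67049.9236·26957.2)/788773.3241 = 2132435074.783789/788773.3241 = 2703.4827.

2703.4827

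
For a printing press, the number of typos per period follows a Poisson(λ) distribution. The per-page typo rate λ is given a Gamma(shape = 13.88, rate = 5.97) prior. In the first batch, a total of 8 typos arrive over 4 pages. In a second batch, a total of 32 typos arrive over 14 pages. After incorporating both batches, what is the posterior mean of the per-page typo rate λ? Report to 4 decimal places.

2.2478

With a Gamma(shape α, rate β) prior, the Poisson likelihood is conjugate: the posterior is Gamma(α + ΣXᵢ, β + n).
After batch 1: Gamma(α+S, β+n) = Gamma(13.88+8, 5.97+4) = Gamma(21.88, 9.97).
After batch 2: Gamma(α+S, β+n) = Gamma(21.88+32, 9.97+14) = Gamma(53.88, 23.97).
Posterior mean = α/β = 53.88/23.97 = 2.2478.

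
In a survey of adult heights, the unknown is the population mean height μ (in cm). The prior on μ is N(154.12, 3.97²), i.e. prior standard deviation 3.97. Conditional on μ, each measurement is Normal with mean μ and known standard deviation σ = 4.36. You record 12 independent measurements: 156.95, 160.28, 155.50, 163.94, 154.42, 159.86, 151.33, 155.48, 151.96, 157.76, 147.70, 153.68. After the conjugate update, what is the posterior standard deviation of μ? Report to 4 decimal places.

For Normal data with known variance σ², a Normal(μ₀, σ₀²) prior on μ is conjugate. Posterior precision = 1/σ₀² + n/σ²; posterior mean is the precision-weighted average of μ₀ and x̄.
σ₀² = 3.97² = 15.7609, σ² = 4.36² = 19.0096; σ² + n·σ₀² = 19.0096 + 12·15.7609 = 208.1404.
Posterior precision = 1/σ₀² + n/σ² = 1/15.7609 + 12/19.0096 = (σ² + n·σ₀²)/(σ₀²σ²) = 208.1404/(15.7609·19.0096); posterior variance σₙ² = σ₀²σ²/(σ² + n·σ₀²) = 15.7609·19.0096/208.1404 = 1.439453.
Posterior SD = √σₙ² = √(15.7609·19.0096/208.1404) = 1.1998.

1.1998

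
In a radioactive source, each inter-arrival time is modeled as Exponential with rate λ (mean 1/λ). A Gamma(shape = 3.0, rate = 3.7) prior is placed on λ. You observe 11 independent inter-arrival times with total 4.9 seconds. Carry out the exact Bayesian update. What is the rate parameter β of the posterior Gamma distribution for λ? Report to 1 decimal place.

8.6

With a Gamma(shape α, rate β) prior on the exponential rate λ, the posterior after n observations with total T = Σxᵢ is Gamma(α+n, β+T).
Posterior: Gamma(3.0+11, 3.7+4.9) = Gamma(14.0, 8.6).
Posterior β = 8.6.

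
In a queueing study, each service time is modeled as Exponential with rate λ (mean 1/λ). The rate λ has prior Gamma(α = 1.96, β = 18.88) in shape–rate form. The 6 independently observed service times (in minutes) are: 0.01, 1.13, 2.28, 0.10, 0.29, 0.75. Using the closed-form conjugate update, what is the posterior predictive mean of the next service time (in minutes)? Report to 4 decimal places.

With a Gamma(shape α, rate β) prior on the exponential rate λ, the posterior after n observations with total T = Σxᵢ is Gamma(α+n, β+T).
Sum of observations T = 4.56 minutes; n = 6.
Posterior: Gamma(1.96+6, 18.88+4.56) = Gamma(7.96, 23.44).
The predictive distribution for the next observation is Lomax; its mean is β/(α−1) = 23.44/6.96 = 3.3678.

3.3678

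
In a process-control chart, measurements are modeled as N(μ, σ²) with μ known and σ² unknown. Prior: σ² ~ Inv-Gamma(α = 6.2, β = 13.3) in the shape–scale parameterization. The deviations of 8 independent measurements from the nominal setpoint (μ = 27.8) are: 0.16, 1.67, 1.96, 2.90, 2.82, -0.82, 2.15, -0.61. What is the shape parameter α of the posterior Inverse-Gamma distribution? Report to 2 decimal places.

With known mean μ and an Inverse-Gamma(α, β) prior on σ², the Normal likelihood is conjugate: posterior is Inv-Gamma(α + n/2, β + Σ(xᵢ−μ)²/2).
Σ(xᵢ−μ)² = (0.16)² + (1.67)² + (1.96)² + (2.90)² + (2.82)² + (-0.82)² + (2.15)² + (-0.61)² = 28.6855.
Posterior: Inv-Gamma(6.2 + 8/2, 13.3 + 28.6855/2) = Inv-Gamma(10.20, 27.64275).
Posterior α = 10.20.

10.20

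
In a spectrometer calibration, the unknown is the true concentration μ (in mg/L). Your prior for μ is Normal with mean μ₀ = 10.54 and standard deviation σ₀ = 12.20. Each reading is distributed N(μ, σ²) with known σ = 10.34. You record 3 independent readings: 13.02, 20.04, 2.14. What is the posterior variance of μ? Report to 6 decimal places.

28.753694

For Normal data with known variance σ², a Normal(μ₀, σ₀²) prior on μ is conjugate. Posterior precision = 1/σ₀² + n/σ²; posterior mean is the precision-weighted average of μ₀ and x̄.
σ₀² = 12.20² = 148.84, σ² = 10.34² = 106.9156; σ² + n·σ₀² = 106.9156 + 3·148.84 = 553.4356.
Posterior precision = 1/σ₀² + n/σ² = 1/148.84 + 3/106.9156 = (σ² + n·σ₀²)/(σ₀²σ²) = 553.4356/(148.84·106.9156); posterior variance σₙ² = σ₀²σ²/(σ² + n·σ₀²) = 148.84·106.9156/553.4356 = 28.753694.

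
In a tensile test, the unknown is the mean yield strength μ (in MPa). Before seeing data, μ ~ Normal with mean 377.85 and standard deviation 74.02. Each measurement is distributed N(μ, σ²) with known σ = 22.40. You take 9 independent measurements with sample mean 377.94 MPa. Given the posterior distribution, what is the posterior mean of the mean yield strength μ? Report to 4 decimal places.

For Normal data with known variance σ², a Normal(μ₀, σ₀²) prior on μ is conjugate. Posterior precision = 1/σ₀² + n/σ²; posterior mean is the precision-weighted average of μ₀ and x̄.
n·x̄ = 9·377.94 = 3401.46.
σ₀² = 74.02² = 5478.9604, σ² = 22.40² = 501.76; σ² + n·σ₀² = 501.76 + 9·5478.9604 = 49812.4036.
Posterior mean = (μ₀/σ₀² + n·x̄/σ²)/(1/σ₀² + n/σ²) = (σ²·μ₀ + σ₀²·n·x̄)/(σ² + n·σ₀²) = (501.76·377.85 + 5478.9604·3401.46)/49812.4036 = 18826054.658184/49812.4036 = 377.9391.

377.9391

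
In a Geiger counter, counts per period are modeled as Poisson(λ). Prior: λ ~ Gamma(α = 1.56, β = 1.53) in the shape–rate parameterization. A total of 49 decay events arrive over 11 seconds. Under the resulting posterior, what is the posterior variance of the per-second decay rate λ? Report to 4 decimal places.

With a Gamma(shape α, rate β) prior, the Poisson likelihood is conjugate: the posterior is Gamma(α + ΣXᵢ, β + n).
Posterior: Gamma(α+S, β+n) = Gamma(1.56+49, 1.53+11) = Gamma(50.56, 12.53).
Var = α/β² = 50.56/12.53² = 0.3220.

0.3220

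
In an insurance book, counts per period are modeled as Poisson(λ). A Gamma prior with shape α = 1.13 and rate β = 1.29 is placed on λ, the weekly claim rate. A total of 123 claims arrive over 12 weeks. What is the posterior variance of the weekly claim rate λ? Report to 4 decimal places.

0.7028

With a Gamma(shape α, rate β) prior, the Poisson likelihood is conjugate: the posterior is Gamma(α + ΣXᵢ, β + n).
Posterior: Gamma(α+S, β+n) = Gamma(1.13+123, 1.29+12) = Gamma(124.13, 13.29).
Var = α/β² = 124.13/13.29² = 0.7028.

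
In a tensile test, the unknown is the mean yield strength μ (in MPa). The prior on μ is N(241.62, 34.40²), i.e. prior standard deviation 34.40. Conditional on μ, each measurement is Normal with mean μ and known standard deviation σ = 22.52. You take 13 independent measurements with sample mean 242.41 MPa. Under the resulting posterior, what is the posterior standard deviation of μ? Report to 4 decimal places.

For Normal data with known variance σ², a Normal(μ₀, σ₀²) prior on μ is conjugate. Posterior precision = 1/σ₀² + n/σ²; posterior mean is the precision-weighted average of μ₀ and x̄.
σ₀² = 34.40² = 1183.36, σ² = 22.52² = 507.1504; σ² + n·σ₀² = 507.1504 + 13·1183.36 = 15890.8304.
Posterior precision = 1/σ₀² + n/σ² = 1/1183.36 + 13/507.1504 = (σ² + n·σ₀²)/(σ₀²σ²) = 15890.8304/(1183.36·507.1504); posterior variance σₙ² = σ₀²σ²/(σ² + n·σ₀²) = 1183.36·507.1504/15890.8304 = 37.766528.
Posterior SD = √σₙ² = √(1183.36·507.1504/15890.8304) = 6.1454.

6.1454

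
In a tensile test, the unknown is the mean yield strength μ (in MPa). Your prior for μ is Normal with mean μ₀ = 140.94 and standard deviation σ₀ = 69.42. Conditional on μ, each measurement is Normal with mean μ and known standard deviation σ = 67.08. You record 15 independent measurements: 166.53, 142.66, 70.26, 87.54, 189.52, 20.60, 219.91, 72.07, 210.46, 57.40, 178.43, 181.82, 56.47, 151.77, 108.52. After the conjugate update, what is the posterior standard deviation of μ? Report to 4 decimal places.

For Normal data with known variance σ², a Normal(μ₀, σ₀²) prior on μ is conjugate. Posterior precision = 1/σ₀² + n/σ²; posterior mean is the precision-weighted average of μ₀ and x̄.
σ₀² = 69.42² = 4819.1364, σ² = 67.08² = 4499.7264; σ² + n·σ₀² = 4499.7264 + 15·4819.1364 = 76786.7724.
Posterior precision = 1/σ₀² + n/σ² = 1/4819.1364 + 15/4499.7264 = (σ² + n·σ₀²)/(σ₀²σ²) = 76786.7724/(4819.1364·4499.7264); posterior variance σₙ² = σ₀²σ²/(σ² + n·σ₀²) = 4819.1364·4499.7264/76786.7724 = 282.402745.
Posterior SD = √σₙ² = √(4819.1364·4499.7264/76786.7724) = 16.8048.

16.8048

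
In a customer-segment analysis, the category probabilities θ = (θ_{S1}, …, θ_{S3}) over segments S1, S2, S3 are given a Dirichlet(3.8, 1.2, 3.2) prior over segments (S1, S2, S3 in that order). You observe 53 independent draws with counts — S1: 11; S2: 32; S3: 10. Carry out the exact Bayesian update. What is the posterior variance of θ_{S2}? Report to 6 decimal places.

0.003990

The Dirichlet prior is conjugate to the Multinomial likelihood: each posterior αⱼ = prior αⱼ + observed count nⱼ.
Posterior concentration: (14.8, 33.2, 13.2), total = 61.2.
Var[θ_j] = α_j(Σα−α_j)/((Σα)²(Σα+1)) = 33.2·28.0/(61.2²·62.2) = 0.003990.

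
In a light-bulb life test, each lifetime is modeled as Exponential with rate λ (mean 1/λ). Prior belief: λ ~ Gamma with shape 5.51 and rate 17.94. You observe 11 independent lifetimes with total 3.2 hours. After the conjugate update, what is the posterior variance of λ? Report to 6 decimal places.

0.036943

With a Gamma(shape α, rate β) prior on the exponential rate λ, the posterior after n observations with total T = Σxᵢ is Gamma(α+n, β+T).
Posterior: Gamma(5.51+11, 17.94+3.2) = Gamma(16.51, 21.14).
Var = α/β² = 0.036943.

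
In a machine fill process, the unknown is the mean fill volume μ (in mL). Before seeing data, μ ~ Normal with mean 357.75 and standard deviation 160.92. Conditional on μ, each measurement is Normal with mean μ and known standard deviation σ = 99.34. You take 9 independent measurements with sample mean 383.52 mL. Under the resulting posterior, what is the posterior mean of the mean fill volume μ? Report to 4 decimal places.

For Normal data with known variance σ², a Normal(μ₀, σ₀²) prior on μ is conjugate. Posterior precision = 1/σ₀² + n/σ²; posterior mean is the precision-weighted average of μ₀ and x̄.
n·x̄ = 9·383.52 = 3451.68.
σ₀² = 160.92² = 25895.2464, σ² = 99.34² = 9868.4356; σ² + n·σ₀² = 9868.4356 + 9·25895.2464 = 242925.6532.
Posterior mean = (μ₀/σ₀² + n·x̄/σ²)/(1/σ₀² + n/σ²) = (σ²·μ₀ + σ₀²·n·x̄)/(σ² + n·σ₀²) = (9868.4356·357.75 + 25895.2464·3451.68)/242925.6532 = 92912536.929852/242925.6532 = 382.4731.

382.4731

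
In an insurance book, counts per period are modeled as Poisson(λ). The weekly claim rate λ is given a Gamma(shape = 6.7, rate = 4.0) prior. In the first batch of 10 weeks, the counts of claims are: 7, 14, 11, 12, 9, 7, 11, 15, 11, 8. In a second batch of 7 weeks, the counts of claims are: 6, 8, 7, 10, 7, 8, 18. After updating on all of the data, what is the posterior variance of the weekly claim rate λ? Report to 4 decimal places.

0.3984

With a Gamma(shape α, rate β) prior, the Poisson likelihood is conjugate: the posterior is Gamma(α + ΣXᵢ, β + n).
Batch 1: sum of counts S = 105 over n = 10 weeks.
After batch 1: Gamma(α+S, β+n) = Gamma(6.7+105, 4.0+10) = Gamma(111.7, 14.0).
Batch 2: sum of counts S = 64 over n = 7 weeks.
After batch 2: Gamma(α+S, β+n) = Gamma(111.7+64, 14.0+7) = Gamma(175.7, 21.0).
Var = α/β² = 175.7/21.0² = 0.3984.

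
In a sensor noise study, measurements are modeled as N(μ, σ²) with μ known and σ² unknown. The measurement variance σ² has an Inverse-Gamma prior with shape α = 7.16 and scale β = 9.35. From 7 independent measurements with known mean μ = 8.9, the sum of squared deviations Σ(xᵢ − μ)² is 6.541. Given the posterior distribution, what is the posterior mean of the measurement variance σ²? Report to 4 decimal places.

With known mean μ and an Inverse-Gamma(α, β) prior on σ², the Normal likelihood is conjugate: posterior is Inv-Gamma(α + n/2, β + Σ(xᵢ−μ)²/2).
Posterior: Inv-Gamma(7.16 + 7/2, 9.35 + 6.541/2) = Inv-Gamma(10.66, 12.6205).
E[σ²|data] = β/(α−1) = 12.6205/9.66 = 1.3065.

1.3065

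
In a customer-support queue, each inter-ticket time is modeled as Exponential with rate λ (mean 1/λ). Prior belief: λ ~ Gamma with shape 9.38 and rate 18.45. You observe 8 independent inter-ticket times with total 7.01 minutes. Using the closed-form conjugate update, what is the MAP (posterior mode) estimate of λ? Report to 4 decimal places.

0.6434

With a Gamma(shape α, rate β) prior on the exponential rate λ, the posterior after n observations with total T = Σxᵢ is Gamma(α+n, β+T).
Posterior: Gamma(9.38+8, 18.45+7.01) = Gamma(17.38, 25.46).
Mode = (α−1)/β = 0.6434.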